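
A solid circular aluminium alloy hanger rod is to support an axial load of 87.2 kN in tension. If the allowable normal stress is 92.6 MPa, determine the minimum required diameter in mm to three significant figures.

Required area A ≥ P/σ_allow = 87200/92.6 = 941.7 mm².
For a solid circular section, d ≥ √(4A/π) = 34.63 mm.

34.6 mm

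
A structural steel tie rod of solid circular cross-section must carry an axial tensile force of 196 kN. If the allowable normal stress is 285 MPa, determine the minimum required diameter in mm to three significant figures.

29.6 mm

Required area A ≥ P/σ_allow = 196000/285 = 687.7 mm².
For a solid circular section, d ≥ √(4A/π) = 29.59 mm.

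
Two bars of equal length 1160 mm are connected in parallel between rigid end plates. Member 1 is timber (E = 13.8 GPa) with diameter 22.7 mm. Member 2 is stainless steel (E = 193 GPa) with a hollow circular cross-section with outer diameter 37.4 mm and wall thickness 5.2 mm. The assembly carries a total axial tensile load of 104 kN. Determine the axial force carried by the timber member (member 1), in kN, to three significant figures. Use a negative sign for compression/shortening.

5.42 kN

A_1 = 404.7 mm².
A_2 = 526 mm².
Equal strain + equilibrium ⇒ each member carries load in proportion to AE: A₁E₁ = 5585000 N, A₂E₂ = 101500000 N, ΣAE = 107100000 N.
F₁ = P·A₁E₁/ΣAE = 104000·5585000/107100000 = 5423 N.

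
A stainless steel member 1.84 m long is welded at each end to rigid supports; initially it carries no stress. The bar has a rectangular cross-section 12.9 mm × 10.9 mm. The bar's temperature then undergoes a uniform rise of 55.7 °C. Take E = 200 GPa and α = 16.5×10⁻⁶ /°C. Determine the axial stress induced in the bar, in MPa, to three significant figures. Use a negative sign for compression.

-184 MPa

Free thermal expansion αLΔT = 16.5e-6 · 1840 · 55.7 = 1.691 mm.
The walls impose strain ε = −(1.691)/1840 = -9.1905e-04; σ = Eε = 200000 · -9.1905e-04 = -183.8 MPa.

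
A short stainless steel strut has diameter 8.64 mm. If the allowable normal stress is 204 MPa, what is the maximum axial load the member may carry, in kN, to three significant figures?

12.0 kN

A = 58.63 mm².
P_max = σ_allow · A = 204 · 58.63 = 11960 N = 11.96 kN.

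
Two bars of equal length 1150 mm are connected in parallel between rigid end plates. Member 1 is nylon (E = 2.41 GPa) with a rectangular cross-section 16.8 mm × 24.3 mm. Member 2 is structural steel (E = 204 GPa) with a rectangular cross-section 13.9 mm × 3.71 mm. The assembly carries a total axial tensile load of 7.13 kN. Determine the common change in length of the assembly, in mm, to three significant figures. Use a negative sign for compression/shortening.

0.713 mm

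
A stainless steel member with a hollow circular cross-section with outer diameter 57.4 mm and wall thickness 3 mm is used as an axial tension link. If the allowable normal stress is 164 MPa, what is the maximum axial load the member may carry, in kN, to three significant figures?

84.1 kN

A = 512.7 mm².
P_max = σ_allow · A = 164 · 512.7 = 84080 N = 84.08 kN.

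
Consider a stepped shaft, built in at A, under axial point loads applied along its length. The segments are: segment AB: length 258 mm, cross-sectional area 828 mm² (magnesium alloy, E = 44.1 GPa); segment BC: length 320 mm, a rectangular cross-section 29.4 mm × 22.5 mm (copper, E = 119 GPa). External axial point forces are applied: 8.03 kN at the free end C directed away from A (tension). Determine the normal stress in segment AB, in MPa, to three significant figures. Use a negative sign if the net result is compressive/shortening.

9.70 MPa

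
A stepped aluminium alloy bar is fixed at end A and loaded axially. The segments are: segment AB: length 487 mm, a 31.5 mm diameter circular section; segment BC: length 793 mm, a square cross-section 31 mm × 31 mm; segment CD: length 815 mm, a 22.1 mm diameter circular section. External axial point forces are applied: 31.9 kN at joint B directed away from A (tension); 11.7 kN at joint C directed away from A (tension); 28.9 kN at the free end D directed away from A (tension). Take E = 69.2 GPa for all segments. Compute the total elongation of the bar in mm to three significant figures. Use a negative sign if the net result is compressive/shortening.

Internal axial forces (sectioning from the free end, tension +): N_CD = 28.9 kN, N_BC = 40.6 kN, N_AB = 72.5 kN.
A_AB = 779.3 mm².
A_BC = 961 mm².
A_CD = 383.6 mm².
δ_AB = 72500·487/(779.3·69200) = 0.6547 mm
δ_BC = 40600·793/(961·69200) = 0.4841 mm
δ_CD = 28900·815/(383.6·69200) = 0.8873 mm
δ = Σδ_i = 2.026 mm.

2.03 mm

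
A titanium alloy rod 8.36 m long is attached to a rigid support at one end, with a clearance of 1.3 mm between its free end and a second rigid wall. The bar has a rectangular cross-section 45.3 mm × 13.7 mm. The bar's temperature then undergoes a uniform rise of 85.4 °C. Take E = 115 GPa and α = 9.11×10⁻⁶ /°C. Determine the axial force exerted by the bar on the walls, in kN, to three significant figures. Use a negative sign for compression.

Free thermal expansion αLΔT = 9.11e-6 · 8360 · 85.4 = 6.504 mm.
The walls engage after the gap closes; constrained expansion = 6.504 − 1.3 = 5.204 mm.
The walls impose strain ε = −(5.204)/8360 = -6.2249e-04; σ = Eε = 115000 · -6.2249e-04 = -71.59 MPa.
Wall reaction R = σ·A = -71.59·620.6 = -44430 N = -44.43 kN.

-44.4 kN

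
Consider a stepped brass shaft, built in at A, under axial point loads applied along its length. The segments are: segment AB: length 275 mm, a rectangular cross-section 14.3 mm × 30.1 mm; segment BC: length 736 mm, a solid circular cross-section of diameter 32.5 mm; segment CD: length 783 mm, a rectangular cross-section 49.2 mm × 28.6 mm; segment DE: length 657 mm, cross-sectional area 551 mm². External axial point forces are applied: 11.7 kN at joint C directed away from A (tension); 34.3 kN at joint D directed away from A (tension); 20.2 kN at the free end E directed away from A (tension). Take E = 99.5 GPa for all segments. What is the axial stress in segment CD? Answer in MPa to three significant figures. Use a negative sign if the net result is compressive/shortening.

Internal axial forces (sectioning from the free end, tension +): N_DE = 20.2 kN, N_CD = 54.5 kN, N_BC = 66.2 kN, N_AB = 66.2 kN.
A_CD = 1407 mm².
σ_CD = N_CD/A_CD = 54500/1407 = 38.73 MPa.

38.7 MPa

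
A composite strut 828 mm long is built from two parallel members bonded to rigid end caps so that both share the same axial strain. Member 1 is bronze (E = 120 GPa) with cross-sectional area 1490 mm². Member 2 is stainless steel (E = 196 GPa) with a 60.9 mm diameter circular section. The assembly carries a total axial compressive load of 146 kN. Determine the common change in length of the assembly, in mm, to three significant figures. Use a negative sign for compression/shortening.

A_2 = 2913 mm².
Equal strain + equilibrium ⇒ each member carries load in proportion to AE: A₁E₁ = 178800000 N, A₂E₂ = 570900000 N, ΣAE = 749700000 N.
δ = PL/ΣAE = -146000·828/749700000 = -0.1612 mm.

-0.161 mm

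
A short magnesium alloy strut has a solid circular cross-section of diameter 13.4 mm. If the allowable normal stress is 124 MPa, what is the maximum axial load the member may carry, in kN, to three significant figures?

A = 141 mm².
P_max = σ_allow · A = 124 · 141 = 17490 N = 17.49 kN.

17.5 kN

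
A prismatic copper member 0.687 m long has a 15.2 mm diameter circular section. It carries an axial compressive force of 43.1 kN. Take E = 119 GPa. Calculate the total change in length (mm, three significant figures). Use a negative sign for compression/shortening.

-1.37 mm

A = 181.5 mm².
δ_mech = NL/(AE) = -43100·687/(181.5·119000) = -1.371 mm.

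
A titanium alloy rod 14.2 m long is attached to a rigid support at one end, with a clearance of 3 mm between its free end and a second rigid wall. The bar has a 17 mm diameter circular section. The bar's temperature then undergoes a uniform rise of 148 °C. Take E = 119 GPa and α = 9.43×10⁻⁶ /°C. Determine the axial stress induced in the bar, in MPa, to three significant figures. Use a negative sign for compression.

Free thermal expansion αLΔT = 9.43e-6 · 14200 · 148 = 19.82 mm.
The walls engage after the gap closes; constrained expansion = 19.82 − 3 = 16.82 mm.
The walls impose strain ε = −(16.82)/14200 = -1.1844e-03; σ = Eε = 119000 · -1.1844e-03 = -140.9 MPa.

-141 MPa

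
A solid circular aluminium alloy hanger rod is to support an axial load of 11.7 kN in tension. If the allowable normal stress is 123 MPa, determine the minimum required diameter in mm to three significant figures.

11.0 mm

Required area A ≥ P/σ_allow = 11700/123 = 95.12 mm².
For a solid circular section, d ≥ √(4A/π) = 11.01 mm.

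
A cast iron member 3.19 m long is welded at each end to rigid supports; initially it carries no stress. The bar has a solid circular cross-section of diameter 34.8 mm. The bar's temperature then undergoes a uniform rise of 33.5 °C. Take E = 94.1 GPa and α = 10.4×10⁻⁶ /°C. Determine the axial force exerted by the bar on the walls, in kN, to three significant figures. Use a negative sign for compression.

-31.2 kN

Free thermal expansion αLΔT = 10.4e-6 · 3190 · 33.5 = 1.111 mm.
The walls impose strain ε = −(1.111)/3190 = -3.4840e-04; σ = Eε = 94100 · -3.4840e-04 = -32.78 MPa.
Wall reaction R = σ·A = -32.78·951.1 = -31180 N = -31.18 kN.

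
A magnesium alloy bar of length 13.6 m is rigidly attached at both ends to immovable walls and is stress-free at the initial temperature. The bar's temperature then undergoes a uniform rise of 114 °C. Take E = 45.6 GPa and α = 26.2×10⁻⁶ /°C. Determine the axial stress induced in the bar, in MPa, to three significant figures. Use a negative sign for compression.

Free thermal expansion αLΔT = 26.2e-6 · 13600 · 114 = 40.62 mm.
The walls impose strain ε = −(40.62)/13600 = -2.9868e-03; σ = Eε = 45600 · -2.9868e-03 = -136.2 MPa.

-136 MPa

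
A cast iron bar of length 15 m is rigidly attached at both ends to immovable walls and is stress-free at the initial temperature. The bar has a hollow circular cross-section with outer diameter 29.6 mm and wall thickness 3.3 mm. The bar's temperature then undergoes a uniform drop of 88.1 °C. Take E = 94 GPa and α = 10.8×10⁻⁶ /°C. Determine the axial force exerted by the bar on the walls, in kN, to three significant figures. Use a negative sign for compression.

24.4 kN

Free thermal expansion αLΔT = 10.8e-6 · 15000 · -88.1 = -14.27 mm.
The walls impose strain ε = −(-14.27)/15000 = 9.5148e-04; σ = Eε = 94000 · 9.5148e-04 = 89.44 MPa.
Wall reaction R = σ·A = 89.44·272.7 = 24390 N = 24.39 kN.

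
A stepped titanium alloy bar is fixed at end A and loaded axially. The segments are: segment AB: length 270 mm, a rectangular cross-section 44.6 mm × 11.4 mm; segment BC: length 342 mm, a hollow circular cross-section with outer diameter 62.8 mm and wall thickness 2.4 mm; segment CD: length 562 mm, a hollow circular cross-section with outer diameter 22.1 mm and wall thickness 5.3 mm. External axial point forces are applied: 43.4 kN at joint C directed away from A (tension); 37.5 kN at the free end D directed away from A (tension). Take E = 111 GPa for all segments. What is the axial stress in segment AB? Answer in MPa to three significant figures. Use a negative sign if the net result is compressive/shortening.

159 MPa

Internal axial forces (sectioning from the free end, tension +): N_CD = 37.5 kN, N_BC = 80.9 kN, N_AB = 80.9 kN.
A_AB = 508.4 mm².
σ_AB = N_AB/A_AB = 80900/508.4 = 159.1 MPa.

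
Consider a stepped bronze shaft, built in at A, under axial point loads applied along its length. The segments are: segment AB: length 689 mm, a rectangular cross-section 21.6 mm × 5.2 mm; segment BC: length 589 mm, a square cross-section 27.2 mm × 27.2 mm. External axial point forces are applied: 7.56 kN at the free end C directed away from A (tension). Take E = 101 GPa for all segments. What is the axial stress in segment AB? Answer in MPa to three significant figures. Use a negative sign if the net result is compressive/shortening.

67.3 MPa

Internal axial forces (sectioning from the free end, tension +): N_BC = 7.56 kN, N_AB = 7.56 kN.
A_AB = 112.3 mm².
σ_AB = N_AB/A_AB = 7560/112.3 = 67.31 MPa.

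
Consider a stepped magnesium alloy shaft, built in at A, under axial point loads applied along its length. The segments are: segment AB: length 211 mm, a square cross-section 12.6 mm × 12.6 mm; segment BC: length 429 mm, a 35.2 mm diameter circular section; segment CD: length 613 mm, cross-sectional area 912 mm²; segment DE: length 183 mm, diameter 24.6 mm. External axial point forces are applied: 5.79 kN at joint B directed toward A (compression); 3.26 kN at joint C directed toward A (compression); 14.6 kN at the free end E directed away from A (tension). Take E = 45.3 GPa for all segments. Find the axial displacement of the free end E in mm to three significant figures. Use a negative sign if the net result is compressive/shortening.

0.614 mm

Internal axial forces (sectioning from the free end, tension +): N_DE = 14.6 kN, N_CD = 14.6 kN, N_BC = 11.34 kN, N_AB = 5.55 kN.
A_AB = 158.8 mm².
A_BC = 973.1 mm².
A_DE = 475.3 mm².
δ_AB = 5550·211/(158.8·45300) = 0.1628 mm
δ_BC = 11340·429/(973.1·45300) = 0.1104 mm
δ_CD = 14600·613/(912·45300) = 0.2166 mm
δ_DE = 14600·183/(475.3·45300) = 0.1241 mm
δ = Σδ_i = 0.6139 mm.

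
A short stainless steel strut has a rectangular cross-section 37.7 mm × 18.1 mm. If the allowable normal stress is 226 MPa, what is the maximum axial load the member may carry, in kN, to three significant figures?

154 kN

A = 682.4 mm².
P_max = σ_allow · A = 226 · 682.4 = 154200 N = 154.2 kN.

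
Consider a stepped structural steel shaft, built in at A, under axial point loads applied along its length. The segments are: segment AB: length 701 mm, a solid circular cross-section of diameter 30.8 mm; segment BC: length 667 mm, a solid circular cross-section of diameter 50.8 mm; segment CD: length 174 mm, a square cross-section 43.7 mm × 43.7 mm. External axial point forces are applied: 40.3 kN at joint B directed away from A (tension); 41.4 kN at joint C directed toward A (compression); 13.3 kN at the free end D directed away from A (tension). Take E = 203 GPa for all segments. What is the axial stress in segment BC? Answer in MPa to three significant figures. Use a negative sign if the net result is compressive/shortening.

-13.9 MPa

Internal axial forces (sectioning from the free end, tension +): N_CD = 13.3 kN, N_BC = -28.1 kN, N_AB = 12.2 kN.
A_BC = 2027 mm².
σ_BC = N_BC/A_BC = -28100/2027 = -13.86 MPa.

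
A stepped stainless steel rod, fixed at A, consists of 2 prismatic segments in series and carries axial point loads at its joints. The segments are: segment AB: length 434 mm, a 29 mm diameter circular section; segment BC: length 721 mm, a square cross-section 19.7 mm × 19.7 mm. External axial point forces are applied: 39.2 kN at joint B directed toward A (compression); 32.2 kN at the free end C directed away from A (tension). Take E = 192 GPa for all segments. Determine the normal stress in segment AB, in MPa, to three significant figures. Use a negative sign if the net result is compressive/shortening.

-10.6 MPa

Internal axial forces (sectioning from the free end, tension +): N_BC = 32.2 kN, N_AB = -7 kN.
A_AB = 660.5 mm².
σ_AB = N_AB/A_AB = -7000/660.5 = -10.6 MPa.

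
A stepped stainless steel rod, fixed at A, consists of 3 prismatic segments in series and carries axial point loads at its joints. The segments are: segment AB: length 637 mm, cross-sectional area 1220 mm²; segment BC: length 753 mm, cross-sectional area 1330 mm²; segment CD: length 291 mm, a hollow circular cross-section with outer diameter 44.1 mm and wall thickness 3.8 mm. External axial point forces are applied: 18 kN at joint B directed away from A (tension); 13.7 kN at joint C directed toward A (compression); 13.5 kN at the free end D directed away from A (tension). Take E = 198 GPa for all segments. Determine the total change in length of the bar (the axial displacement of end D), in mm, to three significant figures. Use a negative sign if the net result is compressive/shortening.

0.0876 mm

Internal axial forces (sectioning from the free end, tension +): N_CD = 13.5 kN, N_BC = -0.2 kN, N_AB = 17.8 kN.
A_CD = 481.1 mm².
δ_AB = 17800·637/(1220·198000) = 0.04694 mm
δ_BC = -200·753/(1330·198000) = -0.0005719 mm
δ_CD = 13500·291/(481.1·198000) = 0.04124 mm
δ = Σδ_i = 0.08761 mm.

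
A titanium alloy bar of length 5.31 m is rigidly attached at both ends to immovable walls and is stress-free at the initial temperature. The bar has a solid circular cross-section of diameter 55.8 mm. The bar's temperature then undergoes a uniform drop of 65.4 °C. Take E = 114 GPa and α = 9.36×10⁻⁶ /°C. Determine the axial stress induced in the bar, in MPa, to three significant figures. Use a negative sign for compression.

69.8 MPa

Free thermal expansion αLΔT = 9.36e-6 · 5310 · -65.4 = -3.25 mm.
The walls impose strain ε = −(-3.25)/5310 = 6.1214e-04; σ = Eε = 114000 · 6.1214e-04 = 69.78 MPa.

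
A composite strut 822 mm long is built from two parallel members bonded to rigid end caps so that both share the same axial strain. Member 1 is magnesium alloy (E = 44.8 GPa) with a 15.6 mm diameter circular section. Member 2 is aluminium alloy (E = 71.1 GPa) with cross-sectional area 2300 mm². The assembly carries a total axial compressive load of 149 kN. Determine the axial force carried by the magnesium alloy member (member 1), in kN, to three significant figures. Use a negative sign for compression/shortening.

-7.41 kN

A_1 = 191.1 mm².
Equal strain + equilibrium ⇒ each member carries load in proportion to AE: A₁E₁ = 8563000 N, A₂E₂ = 163500000 N, ΣAE = 172100000 N.
F₁ = P·A₁E₁/ΣAE = -149000·8563000/172100000 = -7414 N.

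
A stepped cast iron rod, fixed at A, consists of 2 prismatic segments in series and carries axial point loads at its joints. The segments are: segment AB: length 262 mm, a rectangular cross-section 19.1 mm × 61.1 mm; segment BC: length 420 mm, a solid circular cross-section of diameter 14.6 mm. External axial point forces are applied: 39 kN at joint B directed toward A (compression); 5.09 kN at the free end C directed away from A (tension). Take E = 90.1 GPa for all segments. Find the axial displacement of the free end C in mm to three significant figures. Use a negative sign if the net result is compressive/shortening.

0.0572 mm

Internal axial forces (sectioning from the free end, tension +): N_BC = 5.09 kN, N_AB = -33.91 kN.
A_AB = 1167 mm².
A_BC = 167.4 mm².
δ_AB = -33910·262/(1167·90100) = -0.08449 mm
δ_BC = 5090·420/(167.4·90100) = 0.1417 mm
δ = Σδ_i = 0.05723 mm.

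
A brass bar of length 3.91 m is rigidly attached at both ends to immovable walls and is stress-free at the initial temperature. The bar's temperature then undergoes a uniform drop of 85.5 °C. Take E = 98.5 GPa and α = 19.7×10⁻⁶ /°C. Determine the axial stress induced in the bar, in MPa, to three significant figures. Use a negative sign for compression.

166 MPa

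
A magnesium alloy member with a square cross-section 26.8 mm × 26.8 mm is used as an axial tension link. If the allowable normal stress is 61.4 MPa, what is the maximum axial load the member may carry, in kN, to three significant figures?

A = 718.2 mm².
P_max = σ_allow · A = 61.4 · 718.2 = 44100 N = 44.1 kN.

44.1 kN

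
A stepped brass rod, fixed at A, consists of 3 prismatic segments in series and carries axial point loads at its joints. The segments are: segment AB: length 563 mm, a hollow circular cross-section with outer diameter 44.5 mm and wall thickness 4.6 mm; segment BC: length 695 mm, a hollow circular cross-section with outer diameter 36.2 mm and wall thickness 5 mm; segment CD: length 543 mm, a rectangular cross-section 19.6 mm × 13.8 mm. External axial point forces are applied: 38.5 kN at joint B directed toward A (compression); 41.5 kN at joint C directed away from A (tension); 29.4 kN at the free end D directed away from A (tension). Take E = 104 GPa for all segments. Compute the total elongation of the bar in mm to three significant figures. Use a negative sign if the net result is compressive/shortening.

1.84 mm

Internal axial forces (sectioning from the free end, tension +): N_CD = 29.4 kN, N_BC = 70.9 kN, N_AB = 32.4 kN.
A_AB = 576.6 mm².
A_BC = 490.1 mm².
A_CD = 270.5 mm².
δ_AB = 32400·563/(576.6·104000) = 0.3042 mm
δ_BC = 70900·695/(490.1·104000) = 0.9668 mm
δ_CD = 29400·543/(270.5·104000) = 0.5675 mm
δ = Σδ_i = 1.838 mm.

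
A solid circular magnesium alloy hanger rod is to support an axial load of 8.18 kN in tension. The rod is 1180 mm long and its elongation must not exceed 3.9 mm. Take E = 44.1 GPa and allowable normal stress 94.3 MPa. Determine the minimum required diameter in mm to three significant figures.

10.5 mm

Required area A ≥ P/σ_allow = 8180/94.3 = 86.74 mm².
For a solid circular section, d ≥ √(4A/π) = 10.51 mm.
Elongation limit: A ≥ PL/(Eδ_allow) = 8180·1180/(44100·3.9) = 56.12 mm² ⇒ d ≥ 8.453 mm.
The stress limit governs.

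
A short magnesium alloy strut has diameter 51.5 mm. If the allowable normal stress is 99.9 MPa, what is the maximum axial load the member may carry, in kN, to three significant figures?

208 kN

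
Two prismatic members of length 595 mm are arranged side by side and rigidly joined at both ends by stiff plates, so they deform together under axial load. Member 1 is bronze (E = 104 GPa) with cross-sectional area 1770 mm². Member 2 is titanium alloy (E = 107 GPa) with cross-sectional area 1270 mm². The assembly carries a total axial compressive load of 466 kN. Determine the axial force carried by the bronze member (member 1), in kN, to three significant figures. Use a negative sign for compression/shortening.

Equal strain + equilibrium ⇒ each member carries load in proportion to AE: A₁E₁ = 184100000 N, A₂E₂ = 135900000 N, ΣAE = 320000000 N.
F₁ = P·A₁E₁/ΣAE = -466000·184100000/320000000 = -268100 N.

-268 kN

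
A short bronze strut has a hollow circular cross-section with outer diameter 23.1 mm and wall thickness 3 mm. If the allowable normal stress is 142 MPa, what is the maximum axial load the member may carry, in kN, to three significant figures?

A = 189.4 mm².
P_max = σ_allow · A = 142 · 189.4 = 26900 N = 26.9 kN.

26.9 kN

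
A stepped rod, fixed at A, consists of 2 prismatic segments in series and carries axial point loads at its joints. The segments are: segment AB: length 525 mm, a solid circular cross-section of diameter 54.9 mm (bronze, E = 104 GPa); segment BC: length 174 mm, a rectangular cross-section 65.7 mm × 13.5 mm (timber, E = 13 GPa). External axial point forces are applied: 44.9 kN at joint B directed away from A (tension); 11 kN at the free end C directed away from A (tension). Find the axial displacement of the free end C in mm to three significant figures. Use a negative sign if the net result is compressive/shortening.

Internal axial forces (sectioning from the free end, tension +): N_BC = 11 kN, N_AB = 55.9 kN.
A_AB = 2367 mm².
A_BC = 887 mm².
δ_AB = 55900·525/(2367·104000) = 0.1192 mm
δ_BC = 11000·174/(887·13000) = 0.166 mm
δ = Σδ_i = 0.2852 mm.

0.285 mm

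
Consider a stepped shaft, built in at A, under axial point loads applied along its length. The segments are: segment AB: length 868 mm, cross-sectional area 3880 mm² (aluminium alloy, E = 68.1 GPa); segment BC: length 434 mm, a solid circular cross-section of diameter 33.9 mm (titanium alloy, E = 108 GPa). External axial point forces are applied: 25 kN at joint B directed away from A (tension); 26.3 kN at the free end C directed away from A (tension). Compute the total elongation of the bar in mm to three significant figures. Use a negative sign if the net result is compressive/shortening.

Internal axial forces (sectioning from the free end, tension +): N_BC = 26.3 kN, N_AB = 51.3 kN.
A_BC = 902.6 mm².
δ_AB = 51300·868/(3880·68100) = 0.1685 mm
δ_BC = 26300·434/(902.6·108000) = 0.1171 mm
δ = Σδ_i = 0.2856 mm.

0.286 mm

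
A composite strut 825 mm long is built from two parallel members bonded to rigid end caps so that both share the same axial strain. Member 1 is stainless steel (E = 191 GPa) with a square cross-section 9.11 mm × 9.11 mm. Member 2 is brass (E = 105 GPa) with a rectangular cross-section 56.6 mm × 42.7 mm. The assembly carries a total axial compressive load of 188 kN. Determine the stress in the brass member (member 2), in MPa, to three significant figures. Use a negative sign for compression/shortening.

A_1 = 82.99 mm².
A_2 = 2417 mm².
Equal strain + equilibrium ⇒ each member carries load in proportion to AE: A₁E₁ = 15850000 N, A₂E₂ = 253800000 N, ΣAE = 269600000 N.
σ₂ = P·E₂/ΣAE = -188000·105000/269600000 = -73.21 MPa.

-73.2 MPa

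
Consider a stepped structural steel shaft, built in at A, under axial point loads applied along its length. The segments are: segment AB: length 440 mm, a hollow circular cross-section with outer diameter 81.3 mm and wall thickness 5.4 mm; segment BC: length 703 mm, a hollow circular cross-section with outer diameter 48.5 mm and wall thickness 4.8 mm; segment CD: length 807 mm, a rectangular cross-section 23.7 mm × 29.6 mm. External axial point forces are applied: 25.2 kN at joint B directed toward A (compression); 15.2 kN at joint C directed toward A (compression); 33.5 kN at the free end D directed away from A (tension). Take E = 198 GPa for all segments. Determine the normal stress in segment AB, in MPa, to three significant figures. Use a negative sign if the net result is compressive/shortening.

-5.36 MPa

Internal axial forces (sectioning from the free end, tension +): N_CD = 33.5 kN, N_BC = 18.3 kN, N_AB = -6.9 kN.
A_AB = 1288 mm².
σ_AB = N_AB/A_AB = -6900/1288 = -5.359 MPa.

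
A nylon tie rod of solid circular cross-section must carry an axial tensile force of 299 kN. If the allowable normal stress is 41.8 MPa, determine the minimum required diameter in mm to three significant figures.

Required area A ≥ P/σ_allow = 299000/41.8 = 7153 mm².
For a solid circular section, d ≥ √(4A/π) = 95.43 mm.

95.4 mm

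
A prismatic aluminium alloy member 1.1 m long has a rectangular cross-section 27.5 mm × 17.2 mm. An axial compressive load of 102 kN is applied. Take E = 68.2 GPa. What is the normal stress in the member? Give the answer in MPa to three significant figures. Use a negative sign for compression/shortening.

-216 MPa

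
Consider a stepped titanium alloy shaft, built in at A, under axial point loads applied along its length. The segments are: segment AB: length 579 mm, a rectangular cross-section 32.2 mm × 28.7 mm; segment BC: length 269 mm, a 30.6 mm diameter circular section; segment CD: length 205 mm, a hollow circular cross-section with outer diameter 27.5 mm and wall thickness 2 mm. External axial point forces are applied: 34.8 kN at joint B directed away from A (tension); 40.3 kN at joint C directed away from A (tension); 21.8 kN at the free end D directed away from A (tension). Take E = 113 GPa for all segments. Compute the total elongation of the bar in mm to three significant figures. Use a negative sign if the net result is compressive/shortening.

0.985 mm

Internal axial forces (sectioning from the free end, tension +): N_CD = 21.8 kN, N_BC = 62.1 kN, N_AB = 96.9 kN.
A_AB = 924.1 mm².
A_BC = 735.4 mm².
A_CD = 160.2 mm².
δ_AB = 96900·579/(924.1·113000) = 0.5373 mm
δ_BC = 62100·269/(735.4·113000) = 0.201 mm
δ_CD = 21800·205/(160.2·113000) = 0.2468 mm
δ = Σδ_i = 0.9851 mm.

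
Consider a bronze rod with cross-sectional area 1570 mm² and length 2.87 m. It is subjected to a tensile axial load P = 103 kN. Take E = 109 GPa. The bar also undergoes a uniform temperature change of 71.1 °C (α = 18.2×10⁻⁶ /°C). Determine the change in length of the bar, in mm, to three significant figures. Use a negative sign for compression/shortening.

δ_mech = NL/(AE) = 103000·2870/(1570·109000) = 1.727 mm.
δ_thermal = αLΔT = 18.2e-6·2870·71.1 = 3.714 mm.
δ = δ_mech + δ_thermal = 5.441 mm.

5.44 mm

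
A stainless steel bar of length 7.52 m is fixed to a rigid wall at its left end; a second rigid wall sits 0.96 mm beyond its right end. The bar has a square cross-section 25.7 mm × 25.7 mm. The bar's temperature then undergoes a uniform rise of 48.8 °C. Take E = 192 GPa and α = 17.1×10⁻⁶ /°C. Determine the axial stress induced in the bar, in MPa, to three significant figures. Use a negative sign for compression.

-136 MPa

Free thermal expansion αLΔT = 17.1e-6 · 7520 · 48.8 = 6.275 mm.
The walls engage after the gap closes; constrained expansion = 6.275 − 0.96 = 5.315 mm.
The walls impose strain ε = −(5.315)/7520 = -7.0682e-04; σ = Eε = 192000 · -7.0682e-04 = -135.7 MPa.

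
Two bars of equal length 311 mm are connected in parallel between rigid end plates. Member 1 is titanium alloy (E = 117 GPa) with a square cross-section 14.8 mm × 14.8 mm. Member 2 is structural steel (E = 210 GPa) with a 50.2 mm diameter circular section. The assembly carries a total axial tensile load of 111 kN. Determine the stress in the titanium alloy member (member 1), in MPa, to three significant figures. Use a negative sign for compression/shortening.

A_1 = 219 mm².
A_2 = 1979 mm².
Equal strain + equilibrium ⇒ each member carries load in proportion to AE: A₁E₁ = 25630000 N, A₂E₂ = 415600000 N, ΣAE = 441300000 N.
σ₁ = P·E₁/ΣAE = 111000·117000/441300000 = 29.43 MPa.

29.4 MPa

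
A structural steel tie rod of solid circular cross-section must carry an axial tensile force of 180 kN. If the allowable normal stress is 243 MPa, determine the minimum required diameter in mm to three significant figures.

30.7 mm

Required area A ≥ P/σ_allow = 180000/243 = 740.7 mm².
For a solid circular section, d ≥ √(4A/π) = 30.71 mm.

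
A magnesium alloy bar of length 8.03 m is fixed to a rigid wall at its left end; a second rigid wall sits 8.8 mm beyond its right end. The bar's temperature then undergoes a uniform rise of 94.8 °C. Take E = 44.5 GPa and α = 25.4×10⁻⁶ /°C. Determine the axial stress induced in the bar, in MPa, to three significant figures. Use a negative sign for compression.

Free thermal expansion αLΔT = 25.4e-6 · 8030 · 94.8 = 19.34 mm.
The walls engage after the gap closes; constrained expansion = 19.34 − 8.8 = 10.54 mm.
The walls impose strain ε = −(10.54)/8030 = -1.3120e-03; σ = Eε = 44500 · -1.3120e-03 = -58.39 MPa.

-58.4 MPa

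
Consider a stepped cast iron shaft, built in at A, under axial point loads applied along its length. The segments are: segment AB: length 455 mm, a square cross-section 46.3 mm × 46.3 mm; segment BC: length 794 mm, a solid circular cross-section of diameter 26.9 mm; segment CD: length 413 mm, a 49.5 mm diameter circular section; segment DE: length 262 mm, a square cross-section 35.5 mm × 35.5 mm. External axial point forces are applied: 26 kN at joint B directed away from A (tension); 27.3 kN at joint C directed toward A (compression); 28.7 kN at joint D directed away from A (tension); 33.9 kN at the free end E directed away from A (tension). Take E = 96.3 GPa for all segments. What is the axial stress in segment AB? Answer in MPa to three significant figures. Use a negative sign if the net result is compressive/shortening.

28.6 MPa

Internal axial forces (sectioning from the free end, tension +): N_DE = 33.9 kN, N_CD = 62.6 kN, N_BC = 35.3 kN, N_AB = 61.3 kN.
A_AB = 2144 mm².
σ_AB = N_AB/A_AB = 61300/2144 = 28.6 MPa.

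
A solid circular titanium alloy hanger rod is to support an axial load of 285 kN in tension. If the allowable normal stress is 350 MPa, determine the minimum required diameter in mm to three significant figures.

Required area A ≥ P/σ_allow = 285000/350 = 814.3 mm².
For a solid circular section, d ≥ √(4A/π) = 32.2 mm.

32.2 mm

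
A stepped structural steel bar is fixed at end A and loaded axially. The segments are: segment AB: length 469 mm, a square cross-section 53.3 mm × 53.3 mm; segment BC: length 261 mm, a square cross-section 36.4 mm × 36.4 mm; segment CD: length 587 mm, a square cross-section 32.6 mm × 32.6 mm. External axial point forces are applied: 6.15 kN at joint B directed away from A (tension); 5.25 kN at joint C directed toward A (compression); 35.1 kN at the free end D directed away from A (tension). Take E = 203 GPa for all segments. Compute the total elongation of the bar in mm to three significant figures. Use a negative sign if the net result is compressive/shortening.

0.154 mm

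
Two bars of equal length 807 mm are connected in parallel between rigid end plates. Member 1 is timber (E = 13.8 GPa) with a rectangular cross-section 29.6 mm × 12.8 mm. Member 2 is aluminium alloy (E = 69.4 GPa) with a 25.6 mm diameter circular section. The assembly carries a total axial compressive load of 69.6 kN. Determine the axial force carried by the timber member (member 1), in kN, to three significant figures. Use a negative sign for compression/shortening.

A_1 = 378.9 mm².
A_2 = 514.7 mm².
Equal strain + equilibrium ⇒ each member carries load in proportion to AE: A₁E₁ = 5229000 N, A₂E₂ = 35720000 N, ΣAE = 40950000 N.
F₁ = P·A₁E₁/ΣAE = -69600·5229000/40950000 = -8887 N.

-8.89 kN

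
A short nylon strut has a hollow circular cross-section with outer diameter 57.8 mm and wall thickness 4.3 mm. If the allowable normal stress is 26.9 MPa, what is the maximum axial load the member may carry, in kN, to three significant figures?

19.4 kN

A = 722.7 mm².
P_max = σ_allow · A = 26.9 · 722.7 = 19440 N = 19.44 kN.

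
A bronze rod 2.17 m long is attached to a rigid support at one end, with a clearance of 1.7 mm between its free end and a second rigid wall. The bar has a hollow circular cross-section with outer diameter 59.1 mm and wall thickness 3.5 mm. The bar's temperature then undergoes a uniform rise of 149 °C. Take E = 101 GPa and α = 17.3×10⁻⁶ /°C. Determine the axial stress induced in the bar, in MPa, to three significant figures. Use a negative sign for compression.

-181 MPa

Free thermal expansion αLΔT = 17.3e-6 · 2170 · 149 = 5.594 mm.
The walls engage after the gap closes; constrained expansion = 5.594 − 1.7 = 3.894 mm.
The walls impose strain ε = −(3.894)/2170 = -1.7943e-03; σ = Eε = 101000 · -1.7943e-03 = -181.2 MPa.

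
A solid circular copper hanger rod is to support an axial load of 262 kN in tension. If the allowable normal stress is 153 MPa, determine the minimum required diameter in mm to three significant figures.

46.7 mm

Required area A ≥ P/σ_allow = 262000/153 = 1712 mm².
For a solid circular section, d ≥ √(4A/π) = 46.69 mm.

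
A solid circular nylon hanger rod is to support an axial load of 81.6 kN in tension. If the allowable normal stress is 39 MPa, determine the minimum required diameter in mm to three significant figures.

Required area A ≥ P/σ_allow = 81600/39 = 2092 mm².
For a solid circular section, d ≥ √(4A/π) = 51.61 mm.

51.6 mm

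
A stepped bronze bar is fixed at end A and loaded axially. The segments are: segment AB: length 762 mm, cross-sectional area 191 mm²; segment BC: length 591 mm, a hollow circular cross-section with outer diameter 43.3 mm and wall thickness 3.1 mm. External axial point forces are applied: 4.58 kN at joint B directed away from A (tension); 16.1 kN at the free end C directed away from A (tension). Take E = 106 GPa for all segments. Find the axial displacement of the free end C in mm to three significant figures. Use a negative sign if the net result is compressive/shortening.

1.01 mm

Internal axial forces (sectioning from the free end, tension +): N_BC = 16.1 kN, N_AB = 20.68 kN.
A_BC = 391.5 mm².
δ_AB = 20680·762/(191·106000) = 0.7783 mm
δ_BC = 16100·591/(391.5·106000) = 0.2293 mm
δ = Σδ_i = 1.008 mm.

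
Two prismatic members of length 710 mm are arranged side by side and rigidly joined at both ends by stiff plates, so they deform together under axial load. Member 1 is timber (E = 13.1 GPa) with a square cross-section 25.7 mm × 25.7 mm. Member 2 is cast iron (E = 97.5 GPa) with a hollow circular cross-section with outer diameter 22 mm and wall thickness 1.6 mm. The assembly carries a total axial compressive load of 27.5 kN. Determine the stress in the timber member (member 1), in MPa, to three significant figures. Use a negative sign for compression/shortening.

A_1 = 660.5 mm².
A_2 = 102.5 mm².
Equal strain + equilibrium ⇒ each member carries load in proportion to AE: A₁E₁ = 8652000 N, A₂E₂ = 9998000 N, ΣAE = 18650000 N.
σ₁ = P·E₁/ΣAE = -27500·13100/18650000 = -19.32 MPa.

-19.3 MPa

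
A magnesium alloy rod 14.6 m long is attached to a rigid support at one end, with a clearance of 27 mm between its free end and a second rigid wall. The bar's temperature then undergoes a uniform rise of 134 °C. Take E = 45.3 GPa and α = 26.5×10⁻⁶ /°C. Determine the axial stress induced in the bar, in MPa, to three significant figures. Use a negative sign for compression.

Free thermal expansion αLΔT = 26.5e-6 · 14600 · 134 = 51.84 mm.
The walls engage after the gap closes; constrained expansion = 51.84 − 27 = 24.84 mm.
The walls impose strain ε = −(24.84)/14600 = -1.7017e-03; σ = Eε = 45300 · -1.7017e-03 = -77.09 MPa.

-77.1 MPa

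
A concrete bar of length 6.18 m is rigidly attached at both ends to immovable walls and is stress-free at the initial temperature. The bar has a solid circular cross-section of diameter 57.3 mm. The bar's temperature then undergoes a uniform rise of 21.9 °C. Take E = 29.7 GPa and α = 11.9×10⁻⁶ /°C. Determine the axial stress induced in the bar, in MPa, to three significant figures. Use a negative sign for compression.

-7.74 MPa

Free thermal expansion αLΔT = 11.9e-6 · 6180 · 21.9 = 1.611 mm.
The walls impose strain ε = −(1.611)/6180 = -2.6061e-04; σ = Eε = 29700 · -2.6061e-04 = -7.74 MPa.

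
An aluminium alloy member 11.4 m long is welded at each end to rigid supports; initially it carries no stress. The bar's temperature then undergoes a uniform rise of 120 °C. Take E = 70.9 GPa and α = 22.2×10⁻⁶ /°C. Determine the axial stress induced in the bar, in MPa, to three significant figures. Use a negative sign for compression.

Free thermal expansion αLΔT = 22.2e-6 · 11400 · 120 = 30.37 mm.
The walls impose strain ε = −(30.37)/11400 = -2.6640e-03; σ = Eε = 70900 · -2.6640e-03 = -188.9 MPa.

-189 MPa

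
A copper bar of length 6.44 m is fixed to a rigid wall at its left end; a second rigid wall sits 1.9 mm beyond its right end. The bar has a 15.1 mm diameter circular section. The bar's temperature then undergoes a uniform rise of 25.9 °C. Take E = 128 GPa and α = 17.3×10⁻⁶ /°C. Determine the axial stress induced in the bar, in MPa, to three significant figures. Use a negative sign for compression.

-19.6 MPa

Free thermal expansion αLΔT = 17.3e-6 · 6440 · 25.9 = 2.886 mm.
The walls engage after the gap closes; constrained expansion = 2.886 − 1.9 = 0.9856 mm.
The walls impose strain ε = −(0.9856)/6440 = -1.5304e-04; σ = Eε = 128000 · -1.5304e-04 = -19.59 MPa.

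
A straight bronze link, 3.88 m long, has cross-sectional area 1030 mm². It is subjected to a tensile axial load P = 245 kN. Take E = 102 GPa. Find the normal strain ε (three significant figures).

0.00233

σ = N/A = 237.9 MPa; ε = σ/E = 237.9/102000 = 2.332e-03.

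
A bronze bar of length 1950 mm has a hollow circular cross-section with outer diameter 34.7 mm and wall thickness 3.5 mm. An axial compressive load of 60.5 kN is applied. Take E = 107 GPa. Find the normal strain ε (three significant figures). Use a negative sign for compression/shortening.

A = 343.1 mm².
σ = N/A = -176.4 MPa; ε = σ/E = -176.4/107000 = -1.648e-03.

-0.00165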